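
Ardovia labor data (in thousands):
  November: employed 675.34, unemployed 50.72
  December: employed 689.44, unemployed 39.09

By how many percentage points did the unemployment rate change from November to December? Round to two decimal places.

The unemployment rate changed by −1.62 percentage points.

November: labor force = 675.34 + 50.72 = 726.06; u = 50.72/726.06 = 6.99%.
December: labor force = 689.44 + 39.09 = 728.53; u = 39.09/728.53 = 5.37%.
Change = 5.37% − 6.99% = −1.62 pp.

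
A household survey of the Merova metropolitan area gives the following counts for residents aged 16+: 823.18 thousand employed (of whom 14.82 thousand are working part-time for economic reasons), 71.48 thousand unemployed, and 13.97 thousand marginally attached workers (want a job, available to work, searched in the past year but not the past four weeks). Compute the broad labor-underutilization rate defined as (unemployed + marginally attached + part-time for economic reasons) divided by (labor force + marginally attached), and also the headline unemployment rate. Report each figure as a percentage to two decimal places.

Broad underutilization rate ≈ 11.04%; headline unemployment rate ≈ 7.99%.

Labor force = 823.18 + 71.48 = 894.66 thousand.
Numerator = 71.48 + 13.97 + 14.82 = 100.27 thousand.
Denominator = 894.66 + 13.97 = 908.63 thousand.
Broad rate = 100.27 / 908.63 = 11.04%.
Headline unemployment rate = 71.48 / 894.66 = 7.99%.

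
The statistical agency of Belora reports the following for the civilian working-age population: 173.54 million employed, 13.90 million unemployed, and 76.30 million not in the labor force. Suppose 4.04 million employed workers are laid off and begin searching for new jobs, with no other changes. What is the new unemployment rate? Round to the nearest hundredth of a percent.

Initially, labor force = 173.54 + 13.90 = 187.44 million, so u = 13.90/187.44 = 7.42%.
After the change, employed falls and unemployed rises by 4.04; labor force unchanged → E = 169.50, U = 17.94, labor force = 187.44 million.
New unemployment rate = 17.94 / 187.44 = 9.57%.

New unemployment rate ≈ 9.57%.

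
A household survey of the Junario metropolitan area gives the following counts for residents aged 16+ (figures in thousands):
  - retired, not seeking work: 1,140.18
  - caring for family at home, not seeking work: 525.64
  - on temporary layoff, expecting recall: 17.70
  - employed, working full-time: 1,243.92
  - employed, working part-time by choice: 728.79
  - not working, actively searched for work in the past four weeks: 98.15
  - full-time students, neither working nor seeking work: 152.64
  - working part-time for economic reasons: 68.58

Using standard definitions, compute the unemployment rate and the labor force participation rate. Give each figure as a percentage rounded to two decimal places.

Unemployment rate ≈ 5.37%; labor force participation rate ≈ 54.26%.

Employed = 1,243.92 + 728.79 + 68.58 = 2,041.29 thousand (anyone who worked, including part-time for economic reasons, counts as employed).
Unemployed = 17.70 + 98.15 = 115.85 thousand (jobless and actively searching, or on temporary layoff).
Labor force = 2,041.29 + 115.85 = 2,157.14 thousand.
Not in labor force = 1,140.18 + 525.64 + 152.64 = 1,818.46 thousand (those not working and not actively searching are outside the labor force).
Civilian working-age population = 2,157.14 + 1,818.46 = 3,975.60 thousand.
Unemployment rate = 115.85 / 2,157.14 = 5.37%.
Labor force participation rate = 2,157.14 / 3,975.60 = 54.26%.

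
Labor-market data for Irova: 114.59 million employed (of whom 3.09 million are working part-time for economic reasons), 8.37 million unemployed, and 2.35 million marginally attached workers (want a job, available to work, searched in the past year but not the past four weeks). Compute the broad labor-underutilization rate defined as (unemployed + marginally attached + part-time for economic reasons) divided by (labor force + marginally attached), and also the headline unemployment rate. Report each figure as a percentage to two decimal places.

Labor force = 114.59 + 8.37 = 122.96 million.
Numerator = 8.37 + 2.35 + 3.09 = 13.81 million.
Denominator = 122.96 + 2.35 = 125.31 million.
Broad rate = 13.81 / 125.31 = 11.02%.
Headline unemployment rate = 8.37 / 122.96 = 6.81%.

Broad underutilization rate ≈ 11.02%; headline unemployment rate ≈ 6.81%.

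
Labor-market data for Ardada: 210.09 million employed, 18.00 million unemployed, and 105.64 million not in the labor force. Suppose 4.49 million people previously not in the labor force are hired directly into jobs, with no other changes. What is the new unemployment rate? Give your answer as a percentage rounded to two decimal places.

Initially, labor force = 210.09 + 18.00 = 228.09 million, so u = 18.00/228.09 = 7.89%.
After the change, employed and labor force both rise by 4.49; unemployed unchanged → E = 214.58, U = 18.00, labor force = 232.58 million.
New unemployment rate = 18.00 / 232.58 = 7.74%.

New unemployment rate ≈ 7.74%.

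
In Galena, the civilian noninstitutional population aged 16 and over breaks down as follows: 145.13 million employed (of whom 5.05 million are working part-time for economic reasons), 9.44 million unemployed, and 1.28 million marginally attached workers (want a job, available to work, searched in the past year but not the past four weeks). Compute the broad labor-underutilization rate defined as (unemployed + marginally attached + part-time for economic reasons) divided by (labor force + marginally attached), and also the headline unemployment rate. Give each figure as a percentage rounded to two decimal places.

Broad underutilization rate ≈ 10.12%; headline unemployment rate ≈ 6.11%.

Labor force = 145.13 + 9.44 = 154.57 million.
Numerator = 9.44 + 1.28 + 5.05 = 15.77 million.
Denominator = 154.57 + 1.28 = 155.85 million.
Broad rate = 15.77 / 155.85 = 10.12%.
Headline unemployment rate = 9.44 / 154.57 = 6.11%.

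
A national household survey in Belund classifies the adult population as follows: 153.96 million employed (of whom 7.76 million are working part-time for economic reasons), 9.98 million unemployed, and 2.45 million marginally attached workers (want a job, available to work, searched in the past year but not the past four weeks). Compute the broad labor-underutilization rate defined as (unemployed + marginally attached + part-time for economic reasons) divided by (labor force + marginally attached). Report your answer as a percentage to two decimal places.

Broad underutilization rate ≈ 12.13%.

Labor force = 153.96 + 9.98 = 163.94 million.
Numerator = 9.98 + 2.45 + 7.76 = 20.19 million.
Denominator = 163.94 + 2.45 = 166.39 million.
Broad rate = 20.19 / 166.39 = 12.13%.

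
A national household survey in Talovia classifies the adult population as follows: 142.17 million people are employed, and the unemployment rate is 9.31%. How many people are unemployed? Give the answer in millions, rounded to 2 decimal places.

Let U be the number unemployed. The labor force is E + U, and U/(E+U) = 0.0931.
So U = 0.0931 × 142.17 / (1 − 0.0931) = 13.2360 / 0.9069 ≈ 14.59 million.

About 14.59 million are unemployed.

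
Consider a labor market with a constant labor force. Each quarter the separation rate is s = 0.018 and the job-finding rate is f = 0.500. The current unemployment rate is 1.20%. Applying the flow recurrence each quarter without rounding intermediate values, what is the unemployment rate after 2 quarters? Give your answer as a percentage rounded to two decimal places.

Unemployment rate after two quarters ≈ 2.95%.

With a fixed labor force, u_{t+1} = u_t + s·(1−u_t) − f·u_t = u_t·(1−s−f) + s.
Here 1−s−f = 0.482 and s = 0.018.
u_1 = 0.012000 × 0.482 + 0.018 = 0.023784.
u_2 = 0.023784 × 0.482 + 0.018 = 0.029464.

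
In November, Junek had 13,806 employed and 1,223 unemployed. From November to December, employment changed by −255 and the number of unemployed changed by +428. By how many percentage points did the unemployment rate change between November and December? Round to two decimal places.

The unemployment rate changed by +2.72 percentage points.

November: labor force = 13,806 + 1,223 = 15,029; u = 1,223/15,029 = 8.14%.
December: labor force = 13,551 + 1,651 = 15,202; u = 1,651/15,202 = 10.86%.
Change = 10.86% − 8.14% = +2.72 pp.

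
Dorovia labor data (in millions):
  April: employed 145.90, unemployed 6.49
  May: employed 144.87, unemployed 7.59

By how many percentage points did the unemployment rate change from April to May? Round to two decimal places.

The unemployment rate changed by +0.72 percentage points.

April: labor force = 145.90 + 6.49 = 152.39; u = 6.49/152.39 = 4.26%.
May: labor force = 144.87 + 7.59 = 152.46; u = 7.59/152.46 = 4.98%.
Change = 4.98% − 4.26% = +0.72 pp.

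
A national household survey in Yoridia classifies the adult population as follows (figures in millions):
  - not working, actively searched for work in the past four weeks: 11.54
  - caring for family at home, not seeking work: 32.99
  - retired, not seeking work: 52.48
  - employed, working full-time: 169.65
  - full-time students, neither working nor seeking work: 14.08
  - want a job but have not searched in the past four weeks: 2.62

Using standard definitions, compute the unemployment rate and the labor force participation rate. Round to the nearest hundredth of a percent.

Unemployment rate ≈ 6.37%; labor force participation rate ≈ 63.94%.

Employed = 169.65 million.
Unemployed = 11.54 million.
Labor force = 169.65 + 11.54 = 181.19 million.
Not in labor force = 32.99 + 52.48 + 14.08 + 2.62 = 102.17 million (those not working and not actively searching are outside the labor force — including those who want a job but have given up searching).
Civilian working-age population = 181.19 + 102.17 = 283.36 million.
Unemployment rate = 11.54 / 181.19 = 6.37%.
Labor force participation rate = 181.19 / 283.36 = 63.94%.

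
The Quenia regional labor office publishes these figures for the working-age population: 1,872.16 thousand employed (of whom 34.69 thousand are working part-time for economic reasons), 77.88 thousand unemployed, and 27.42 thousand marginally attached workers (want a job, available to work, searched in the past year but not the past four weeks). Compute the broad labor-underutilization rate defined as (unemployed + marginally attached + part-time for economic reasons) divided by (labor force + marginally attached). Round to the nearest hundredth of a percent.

Broad underutilization rate ≈ 7.08%.

Labor force = 1,872.16 + 77.88 = 1,950.04 thousand.
Numerator = 77.88 + 27.42 + 34.69 = 139.99 thousand.
Denominator = 1,950.04 + 27.42 = 1,977.46 thousand.
Broad rate = 139.99 / 1,977.46 = 7.08%.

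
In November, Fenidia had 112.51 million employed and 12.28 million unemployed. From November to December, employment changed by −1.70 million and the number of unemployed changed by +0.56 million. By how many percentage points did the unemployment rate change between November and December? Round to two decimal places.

November: labor force = 112.51 + 12.28 = 124.79; u = 12.28/124.79 = 9.84%.
December: labor force = 110.81 + 12.84 = 123.65; u = 12.84/123.65 = 10.38%.
Change = 10.38% − 9.84% = +0.54 pp.

The unemployment rate changed by +0.54 percentage points.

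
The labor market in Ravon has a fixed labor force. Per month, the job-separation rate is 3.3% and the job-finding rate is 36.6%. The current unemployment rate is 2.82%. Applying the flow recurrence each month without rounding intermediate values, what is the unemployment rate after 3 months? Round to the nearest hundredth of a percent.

With a fixed labor force, u_{t+1} = u_t + s·(1−u_t) − f·u_t = u_t·(1−s−f) + s.
Here 1−s−f = 0.601 and s = 0.033.
u_1 = 0.028200 × 0.601 + 0.033 = 0.049948.
u_2 = 0.049948 × 0.601 + 0.033 = 0.063019.
u_3 = 0.063019 × 0.601 + 0.033 = 0.070874.

Unemployment rate after three months ≈ 7.09%.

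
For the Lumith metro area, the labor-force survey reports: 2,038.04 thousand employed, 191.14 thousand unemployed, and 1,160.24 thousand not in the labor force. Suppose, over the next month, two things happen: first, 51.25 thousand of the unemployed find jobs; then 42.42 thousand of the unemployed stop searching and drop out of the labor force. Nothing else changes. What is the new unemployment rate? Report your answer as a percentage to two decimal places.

New unemployment rate ≈ 4.46%.

Initially, labor force = 2,038.04 + 191.14 = 2,229.18 thousand, so u = 191.14/2,229.18 = 8.57%.
After the first change, unemployed falls and employed rises by 51.25; labor force unchanged → E = 2,089.29, U = 139.89, labor force = 2,229.18 thousand.
After the second change, unemployed and labor force both fall by 42.42 → E = 2,089.29, U = 97.47, labor force = 2,186.76 thousand.
New unemployment rate = 97.47 / 2,186.76 = 4.46%.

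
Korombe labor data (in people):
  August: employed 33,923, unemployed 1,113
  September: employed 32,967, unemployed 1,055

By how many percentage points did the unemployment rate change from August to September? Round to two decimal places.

August: labor force = 33,923 + 1,113 = 35,036; u = 1,113/35,036 = 3.18%.
September: labor force = 32,967 + 1,055 = 34,022; u = 1,055/34,022 = 3.10%.
Change = 3.10% − 3.18% = −0.08 pp.

The unemployment rate changed by −0.08 percentage points.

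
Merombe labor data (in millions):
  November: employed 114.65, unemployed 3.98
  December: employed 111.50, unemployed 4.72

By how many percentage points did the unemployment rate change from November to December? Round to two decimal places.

The unemployment rate changed by +0.71 percentage points.

November: labor force = 114.65 + 3.98 = 118.63; u = 3.98/118.63 = 3.35%.
December: labor force = 111.50 + 4.72 = 116.22; u = 4.72/116.22 = 4.06%.
Change = 4.06% − 3.35% = +0.71 pp.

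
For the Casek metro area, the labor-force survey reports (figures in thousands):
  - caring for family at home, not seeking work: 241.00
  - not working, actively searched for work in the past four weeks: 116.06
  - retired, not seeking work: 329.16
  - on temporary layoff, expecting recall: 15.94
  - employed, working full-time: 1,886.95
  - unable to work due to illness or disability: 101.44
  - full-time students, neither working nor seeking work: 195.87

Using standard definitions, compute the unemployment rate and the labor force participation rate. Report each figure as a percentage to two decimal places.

Employed = 1,886.95 thousand.
Unemployed = 116.06 + 15.94 = 132.00 thousand (jobless and actively searching, or on temporary layoff).
Labor force = 1,886.95 + 132.00 = 2,018.95 thousand.
Not in labor force = 241.00 + 329.16 + 101.44 + 195.87 = 867.47 thousand (those not working and not actively searching are outside the labor force).
Civilian working-age population = 2,018.95 + 867.47 = 2,886.42 thousand.
Unemployment rate = 132.00 / 2,018.95 = 6.54%.
Labor force participation rate = 2,018.95 / 2,886.42 = 69.95%.

Unemployment rate ≈ 6.54%; labor force participation rate ≈ 69.95%.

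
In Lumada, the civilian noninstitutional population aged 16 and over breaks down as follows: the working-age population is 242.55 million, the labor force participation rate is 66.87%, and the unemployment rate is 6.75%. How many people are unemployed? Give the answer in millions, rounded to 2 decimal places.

About 10.95 million are unemployed.

Labor force = 0.6687 × 242.55 = 162.19 million.
Unemployed = 0.0675 × 162.19 ≈ 10.95 million.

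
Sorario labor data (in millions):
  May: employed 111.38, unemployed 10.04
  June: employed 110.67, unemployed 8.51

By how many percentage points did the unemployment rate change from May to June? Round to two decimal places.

The unemployment rate changed by −1.13 percentage points.

May: labor force = 111.38 + 10.04 = 121.42; u = 10.04/121.42 = 8.27%.
June: labor force = 110.67 + 8.51 = 119.18; u = 8.51/119.18 = 7.14%.
Change = 7.14% − 8.27% = −1.13 pp.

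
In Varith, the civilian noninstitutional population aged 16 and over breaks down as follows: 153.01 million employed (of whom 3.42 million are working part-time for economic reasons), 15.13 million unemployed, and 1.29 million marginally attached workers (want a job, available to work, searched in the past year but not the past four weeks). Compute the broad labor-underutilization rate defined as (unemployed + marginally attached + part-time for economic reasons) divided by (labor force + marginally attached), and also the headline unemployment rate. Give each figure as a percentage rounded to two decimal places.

Labor force = 153.01 + 15.13 = 168.14 million.
Numerator = 15.13 + 1.29 + 3.42 = 19.84 million.
Denominator = 168.14 + 1.29 = 169.43 million.
Broad rate = 19.84 / 169.43 = 11.71%.
Headline unemployment rate = 15.13 / 168.14 = 9.00%.

Broad underutilization rate ≈ 11.71%; headline unemployment rate ≈ 9.00%.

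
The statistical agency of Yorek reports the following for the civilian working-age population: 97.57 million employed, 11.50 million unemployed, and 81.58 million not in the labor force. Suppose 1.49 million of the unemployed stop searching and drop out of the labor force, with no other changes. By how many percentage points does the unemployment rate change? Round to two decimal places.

Initially, labor force = 97.57 + 11.50 = 109.07 million, so u = 11.50/109.07 = 10.54%.
After the change, unemployed and labor force both fall by 1.49 → E = 97.57, U = 10.01, labor force = 107.58 million.
New unemployment rate = 10.01 / 107.58 = 9.30%.
Change = 9.30% − 10.54% = −1.24 percentage points.

The unemployment rate changes by −1.24 percentage points.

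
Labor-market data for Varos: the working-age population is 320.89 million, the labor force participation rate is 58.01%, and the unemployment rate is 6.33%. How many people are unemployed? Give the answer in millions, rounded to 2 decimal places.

About 11.78 million are unemployed.

Labor force = 0.5801 × 320.89 = 186.15 million.
Unemployed = 0.0633 × 186.15 ≈ 11.78 million.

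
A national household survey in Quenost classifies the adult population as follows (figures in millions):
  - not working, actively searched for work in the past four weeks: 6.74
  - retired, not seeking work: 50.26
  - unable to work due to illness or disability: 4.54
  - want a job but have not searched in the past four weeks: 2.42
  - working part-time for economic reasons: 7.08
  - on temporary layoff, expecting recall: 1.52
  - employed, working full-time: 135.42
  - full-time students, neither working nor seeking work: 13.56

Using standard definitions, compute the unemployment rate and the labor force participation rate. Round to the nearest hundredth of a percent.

Employed = 7.08 + 135.42 = 142.50 million (anyone who worked, including part-time for economic reasons, counts as employed).
Unemployed = 6.74 + 1.52 = 8.26 million (jobless and actively searching, or on temporary layoff).
Labor force = 142.50 + 8.26 = 150.76 million.
Not in labor force = 50.26 + 4.54 + 2.42 + 13.56 = 70.78 million (those not working and not actively searching are outside the labor force — including those who want a job but have given up searching).
Civilian working-age population = 150.76 + 70.78 = 221.54 million.
Unemployment rate = 8.26 / 150.76 = 5.48%.
Labor force participation rate = 150.76 / 221.54 = 68.05%.

Unemployment rate ≈ 5.48%; labor force participation rate ≈ 68.05%.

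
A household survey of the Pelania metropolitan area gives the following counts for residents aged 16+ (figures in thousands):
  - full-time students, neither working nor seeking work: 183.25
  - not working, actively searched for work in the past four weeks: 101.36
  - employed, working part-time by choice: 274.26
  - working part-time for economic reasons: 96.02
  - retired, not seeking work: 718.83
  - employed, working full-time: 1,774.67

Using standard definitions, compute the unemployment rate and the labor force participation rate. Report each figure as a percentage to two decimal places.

Employed = 274.26 + 96.02 + 1,774.67 = 2,144.95 thousand (anyone who worked, including part-time for economic reasons, counts as employed).
Unemployed = 101.36 thousand.
Labor force = 2,144.95 + 101.36 = 2,246.31 thousand.
Not in labor force = 183.25 + 718.83 = 902.08 thousand (those not working and not actively searching are outside the labor force).
Civilian working-age population = 2,246.31 + 902.08 = 3,148.39 thousand.
Unemployment rate = 101.36 / 2,246.31 = 4.51%.
Labor force participation rate = 2,246.31 / 3,148.39 = 71.35%.

Unemployment rate ≈ 4.51%; labor force participation rate ≈ 71.35%.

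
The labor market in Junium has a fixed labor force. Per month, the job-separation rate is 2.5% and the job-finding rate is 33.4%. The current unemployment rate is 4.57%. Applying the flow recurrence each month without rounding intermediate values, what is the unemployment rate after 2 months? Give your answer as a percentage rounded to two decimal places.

Unemployment rate after two months ≈ 5.98%.

With a fixed labor force, u_{t+1} = u_t + s·(1−u_t) − f·u_t = u_t·(1−s−f) + s.
Here 1−s−f = 0.641 and s = 0.025.
u_1 = 0.045700 × 0.641 + 0.025 = 0.054294.
u_2 = 0.054294 × 0.641 + 0.025 = 0.059802.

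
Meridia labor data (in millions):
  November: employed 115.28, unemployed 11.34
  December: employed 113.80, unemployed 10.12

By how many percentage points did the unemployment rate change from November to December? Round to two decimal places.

The unemployment rate changed by −0.79 percentage points.

November: labor force = 115.28 + 11.34 = 126.62; u = 11.34/126.62 = 8.96%.
December: labor force = 113.80 + 10.12 = 123.92; u = 10.12/123.92 = 8.17%.
Change = 8.17% − 8.96% = −0.79 pp.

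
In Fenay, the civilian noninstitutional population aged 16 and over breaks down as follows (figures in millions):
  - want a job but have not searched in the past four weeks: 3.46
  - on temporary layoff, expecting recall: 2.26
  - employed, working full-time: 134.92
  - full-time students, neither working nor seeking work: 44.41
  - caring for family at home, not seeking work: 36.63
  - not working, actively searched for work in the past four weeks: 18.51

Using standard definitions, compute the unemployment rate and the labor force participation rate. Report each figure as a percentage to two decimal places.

Employed = 134.92 million.
Unemployed = 2.26 + 18.51 = 20.77 million (jobless and actively searching, or on temporary layoff).
Labor force = 134.92 + 20.77 = 155.69 million.
Not in labor force = 3.46 + 44.41 + 36.63 = 84.50 million (those not working and not actively searching are outside the labor force — including those who want a job but have given up searching).
Civilian working-age population = 155.69 + 84.50 = 240.19 million.
Unemployment rate = 20.77 / 155.69 = 13.34%.
Labor force participation rate = 155.69 / 240.19 = 64.82%.

Unemployment rate ≈ 13.34%; labor force participation rate ≈ 64.82%.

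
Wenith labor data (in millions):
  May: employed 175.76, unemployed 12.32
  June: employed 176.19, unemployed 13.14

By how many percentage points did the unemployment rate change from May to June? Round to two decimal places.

May: labor force = 175.76 + 12.32 = 188.08; u = 12.32/188.08 = 6.55%.
June: labor force = 176.19 + 13.14 = 189.33; u = 13.14/189.33 = 6.94%.
Change = 6.94% − 6.55% = +0.39 pp.

The unemployment rate changed by +0.39 percentage points.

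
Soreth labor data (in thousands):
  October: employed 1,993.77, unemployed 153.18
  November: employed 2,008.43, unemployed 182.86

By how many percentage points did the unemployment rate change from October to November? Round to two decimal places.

The unemployment rate changed by +1.21 percentage points.

October: labor force = 1,993.77 + 153.18 = 2,146.95; u = 153.18/2,146.95 = 7.13%.
November: labor force = 2,008.43 + 182.86 = 2,191.29; u = 182.86/2,191.29 = 8.34%.
Change = 8.34% − 7.13% = +1.21 pp.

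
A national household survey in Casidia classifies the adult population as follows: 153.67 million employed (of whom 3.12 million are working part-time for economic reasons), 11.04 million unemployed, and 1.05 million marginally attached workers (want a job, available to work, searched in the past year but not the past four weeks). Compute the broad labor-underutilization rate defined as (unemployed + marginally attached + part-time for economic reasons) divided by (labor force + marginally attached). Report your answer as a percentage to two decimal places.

Labor force = 153.67 + 11.04 = 164.71 million.
Numerator = 11.04 + 1.05 + 3.12 = 15.21 million.
Denominator = 164.71 + 1.05 = 165.76 million.
Broad rate = 15.21 / 165.76 = 9.18%.

Broad underutilization rate ≈ 9.18%.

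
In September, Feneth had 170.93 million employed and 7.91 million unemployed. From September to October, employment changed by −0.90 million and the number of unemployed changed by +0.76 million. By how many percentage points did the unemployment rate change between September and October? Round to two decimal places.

The unemployment rate changed by +0.43 percentage points.

September: labor force = 170.93 + 7.91 = 178.84; u = 7.91/178.84 = 4.42%.
October: labor force = 170.03 + 8.67 = 178.70; u = 8.67/178.70 = 4.85%.
Change = 4.85% − 4.42% = +0.43 pp.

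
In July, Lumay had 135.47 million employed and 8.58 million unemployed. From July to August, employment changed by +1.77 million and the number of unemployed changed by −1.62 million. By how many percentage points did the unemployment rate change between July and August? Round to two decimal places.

July: labor force = 135.47 + 8.58 = 144.05; u = 8.58/144.05 = 5.96%.
August: labor force = 137.24 + 6.96 = 144.20; u = 6.96/144.20 = 4.83%.
Change = 4.83% − 5.96% = −1.13 pp.

The unemployment rate changed by −1.13 percentage points.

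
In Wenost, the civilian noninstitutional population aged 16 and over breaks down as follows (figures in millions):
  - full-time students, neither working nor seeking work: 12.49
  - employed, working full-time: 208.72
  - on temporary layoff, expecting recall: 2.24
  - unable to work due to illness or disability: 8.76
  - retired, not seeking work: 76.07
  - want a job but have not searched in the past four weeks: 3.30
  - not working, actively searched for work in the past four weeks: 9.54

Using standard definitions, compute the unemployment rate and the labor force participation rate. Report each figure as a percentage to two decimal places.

Employed = 208.72 million.
Unemployed = 2.24 + 9.54 = 11.78 million (jobless and actively searching, or on temporary layoff).
Labor force = 208.72 + 11.78 = 220.50 million.
Not in labor force = 12.49 + 8.76 + 76.07 + 3.30 = 100.62 million (those not working and not actively searching are outside the labor force — including those who want a job but have given up searching).
Civilian working-age population = 220.50 + 100.62 = 321.12 million.
Unemployment rate = 11.78 / 220.50 = 5.34%.
Labor force participation rate = 220.50 / 321.12 = 68.67%.

Unemployment rate ≈ 5.34%; labor force participation rate ≈ 68.67%.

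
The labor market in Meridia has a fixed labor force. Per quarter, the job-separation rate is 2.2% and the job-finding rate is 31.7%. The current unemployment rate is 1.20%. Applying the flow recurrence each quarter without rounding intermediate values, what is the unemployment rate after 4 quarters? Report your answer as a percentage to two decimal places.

Unemployment rate after four quarters ≈ 5.48%.

With a fixed labor force, u_{t+1} = u_t + s·(1−u_t) − f·u_t = u_t·(1−s−f) + s.
Here 1−s−f = 0.661 and s = 0.022.
u_1 = 0.012000 × 0.661 + 0.022 = 0.029932.
u_2 = 0.029932 × 0.661 + 0.022 = 0.041785.
u_3 = 0.041785 × 0.661 + 0.022 = 0.049620.
u_4 = 0.049620 × 0.661 + 0.022 = 0.054799.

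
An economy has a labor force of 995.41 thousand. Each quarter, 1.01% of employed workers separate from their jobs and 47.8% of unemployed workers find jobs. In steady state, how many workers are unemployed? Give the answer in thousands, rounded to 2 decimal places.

About 20.60 thousand are unemployed in steady state.

Steady-state unemployment rate u* = s/(s+f) = 1.01/(1.01+47.8) = 0.020692.
Unemployed = u* × labor force = 0.020692 × 995.41 ≈ 20.60 thousand.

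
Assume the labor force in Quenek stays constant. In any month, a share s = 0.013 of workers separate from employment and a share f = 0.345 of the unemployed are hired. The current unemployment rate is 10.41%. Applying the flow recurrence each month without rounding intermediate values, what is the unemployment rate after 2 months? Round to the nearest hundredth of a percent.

With a fixed labor force, u_{t+1} = u_t + s·(1−u_t) − f·u_t = u_t·(1−s−f) + s.
Here 1−s−f = 0.642 and s = 0.013.
u_1 = 0.104100 × 0.642 + 0.013 = 0.079832.
u_2 = 0.079832 × 0.642 + 0.013 = 0.064252.

Unemployment rate after two months ≈ 6.43%.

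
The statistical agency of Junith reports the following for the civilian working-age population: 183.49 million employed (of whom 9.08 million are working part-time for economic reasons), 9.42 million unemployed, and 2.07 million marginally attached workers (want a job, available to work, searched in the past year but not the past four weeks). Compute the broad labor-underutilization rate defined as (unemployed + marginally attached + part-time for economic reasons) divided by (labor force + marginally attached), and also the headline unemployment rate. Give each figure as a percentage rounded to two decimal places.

Broad underutilization rate ≈ 10.55%; headline unemployment rate ≈ 4.88%.

Labor force = 183.49 + 9.42 = 192.91 million.
Numerator = 9.42 + 2.07 + 9.08 = 20.57 million.
Denominator = 192.91 + 2.07 = 194.98 million.
Broad rate = 20.57 / 194.98 = 10.55%.
Headline unemployment rate = 9.42 / 192.91 = 4.88%.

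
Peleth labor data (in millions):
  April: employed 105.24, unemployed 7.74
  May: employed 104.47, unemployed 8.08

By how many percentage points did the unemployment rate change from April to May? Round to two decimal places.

The unemployment rate changed by +0.33 percentage points.

April: labor force = 105.24 + 7.74 = 112.98; u = 7.74/112.98 = 6.85%.
May: labor force = 104.47 + 8.08 = 112.55; u = 8.08/112.55 = 7.18%.
Change = 7.18% − 6.85% = +0.33 pp.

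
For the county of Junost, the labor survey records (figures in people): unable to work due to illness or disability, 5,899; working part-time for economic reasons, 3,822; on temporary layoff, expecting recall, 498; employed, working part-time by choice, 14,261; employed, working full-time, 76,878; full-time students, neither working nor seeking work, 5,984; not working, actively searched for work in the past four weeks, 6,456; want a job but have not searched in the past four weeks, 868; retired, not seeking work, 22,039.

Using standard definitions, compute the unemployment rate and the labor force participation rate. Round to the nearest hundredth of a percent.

Unemployment rate ≈ 6.82%; labor force participation rate ≈ 74.55%.

Employed = 3,822 + 14,261 + 76,878 = 94,961 (anyone who worked, including part-time for economic reasons, counts as employed).
Unemployed = 498 + 6,456 = 6,954 (jobless and actively searching, or on temporary layoff).
Labor force = 94,961 + 6,954 = 101,915.
Not in labor force = 5,899 + 5,984 + 868 + 22,039 = 34,790 (those not working and not actively searching are outside the labor force — including those who want a job but have given up searching).
Civilian working-age population = 101,915 + 34,790 = 136,705.
Unemployment rate = 6,954 / 101,915 = 6.82%.
Labor force participation rate = 101,915 / 136,705 = 74.55%.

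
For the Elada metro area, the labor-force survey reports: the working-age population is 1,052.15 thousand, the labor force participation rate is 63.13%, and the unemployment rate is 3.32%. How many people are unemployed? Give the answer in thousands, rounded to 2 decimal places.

Labor force = 0.6313 × 1,052.15 = 664.22 thousand.
Unemployed = 0.0332 × 664.22 ≈ 22.05 thousand.

About 22.05 thousand are unemployed.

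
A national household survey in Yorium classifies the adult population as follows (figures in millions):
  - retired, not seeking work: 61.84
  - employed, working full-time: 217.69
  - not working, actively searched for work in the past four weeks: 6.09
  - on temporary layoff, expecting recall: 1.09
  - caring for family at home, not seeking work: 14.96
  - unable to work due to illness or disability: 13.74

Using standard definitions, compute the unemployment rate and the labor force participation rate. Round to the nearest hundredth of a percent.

Employed = 217.69 million.
Unemployed = 6.09 + 1.09 = 7.18 million (jobless and actively searching, or on temporary layoff).
Labor force = 217.69 + 7.18 = 224.87 million.
Not in labor force = 61.84 + 14.96 + 13.74 = 90.54 million (those not working and not actively searching are outside the labor force).
Civilian working-age population = 224.87 + 90.54 = 315.41 million.
Unemployment rate = 7.18 / 224.87 = 3.19%.
Labor force participation rate = 224.87 / 315.41 = 71.29%.

Unemployment rate ≈ 3.19%; labor force participation rate ≈ 71.29%.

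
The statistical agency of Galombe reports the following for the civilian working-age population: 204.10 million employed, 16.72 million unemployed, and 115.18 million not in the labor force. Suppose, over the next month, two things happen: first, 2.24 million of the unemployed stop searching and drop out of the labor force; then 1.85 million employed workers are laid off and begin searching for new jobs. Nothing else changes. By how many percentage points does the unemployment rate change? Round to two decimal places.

The unemployment rate changes by −0.10 percentage points.

Initially, labor force = 204.10 + 16.72 = 220.82 million, so u = 16.72/220.82 = 7.57%.
After the first change, unemployed and labor force both fall by 2.24 → E = 204.10, U = 14.48, labor force = 218.58 million.
After the second change, employed falls and unemployed rises by 1.85; labor force unchanged → E = 202.25, U = 16.33, labor force = 218.58 million.
New unemployment rate = 16.33 / 218.58 = 7.47%.
Change = 7.47% − 7.57% = −0.10 percentage points.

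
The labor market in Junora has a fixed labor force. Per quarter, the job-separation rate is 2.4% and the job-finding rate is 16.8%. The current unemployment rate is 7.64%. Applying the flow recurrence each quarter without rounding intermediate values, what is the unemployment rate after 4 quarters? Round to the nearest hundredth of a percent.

Unemployment rate after four quarters ≈ 10.43%.

With a fixed labor force, u_{t+1} = u_t + s·(1−u_t) − f·u_t = u_t·(1−s−f) + s.
Here 1−s−f = 0.808 and s = 0.024.
u_1 = 0.076400 × 0.808 + 0.024 = 0.085731.
u_2 = 0.085731 × 0.808 + 0.024 = 0.093271.
u_3 = 0.093271 × 0.808 + 0.024 = 0.099363.
u_4 = 0.099363 × 0.808 + 0.024 = 0.104285.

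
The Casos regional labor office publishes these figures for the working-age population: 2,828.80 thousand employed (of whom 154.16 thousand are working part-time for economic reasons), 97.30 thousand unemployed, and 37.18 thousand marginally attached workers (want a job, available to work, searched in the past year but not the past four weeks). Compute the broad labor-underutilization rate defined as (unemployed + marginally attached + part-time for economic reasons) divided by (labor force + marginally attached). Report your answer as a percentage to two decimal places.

Labor force = 2,828.80 + 97.30 = 2,926.10 thousand.
Numerator = 97.30 + 37.18 + 154.16 = 288.64 thousand.
Denominator = 2,926.10 + 37.18 = 2,963.28 thousand.
Broad rate = 288.64 / 2,963.28 = 9.74%.

Broad underutilization rate ≈ 9.74%.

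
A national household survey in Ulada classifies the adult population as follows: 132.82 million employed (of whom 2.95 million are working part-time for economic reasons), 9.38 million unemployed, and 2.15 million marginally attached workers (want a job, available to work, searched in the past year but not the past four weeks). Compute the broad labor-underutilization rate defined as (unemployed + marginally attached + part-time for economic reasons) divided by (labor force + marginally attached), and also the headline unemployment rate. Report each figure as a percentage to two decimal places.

Broad underutilization rate ≈ 10.03%; headline unemployment rate ≈ 6.60%.

Labor force = 132.82 + 9.38 = 142.20 million.
Numerator = 9.38 + 2.15 + 2.95 = 14.48 million.
Denominator = 142.20 + 2.15 = 144.35 million.
Broad rate = 14.48 / 144.35 = 10.03%.
Headline unemployment rate = 9.38 / 142.20 = 6.60%.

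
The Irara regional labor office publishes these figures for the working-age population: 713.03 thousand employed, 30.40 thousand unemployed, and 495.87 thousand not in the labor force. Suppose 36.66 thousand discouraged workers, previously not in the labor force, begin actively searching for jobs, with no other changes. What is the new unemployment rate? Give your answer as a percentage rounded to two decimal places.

New unemployment rate ≈ 8.60%.

Initially, labor force = 713.03 + 30.40 = 743.43 thousand, so u = 30.40/743.43 = 4.09%.
After the change, unemployed and labor force both rise by 36.66 → E = 713.03, U = 67.06, labor force = 780.09 thousand.
New unemployment rate = 67.06 / 780.09 = 8.60%.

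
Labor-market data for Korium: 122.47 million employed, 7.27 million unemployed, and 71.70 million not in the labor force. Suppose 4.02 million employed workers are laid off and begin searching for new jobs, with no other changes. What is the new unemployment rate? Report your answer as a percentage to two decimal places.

Initially, labor force = 122.47 + 7.27 = 129.74 million, so u = 7.27/129.74 = 5.60%.
After the change, employed falls and unemployed rises by 4.02; labor force unchanged → E = 118.45, U = 11.29, labor force = 129.74 million.
New unemployment rate = 11.29 / 129.74 = 8.70%.

New unemployment rate ≈ 8.70%.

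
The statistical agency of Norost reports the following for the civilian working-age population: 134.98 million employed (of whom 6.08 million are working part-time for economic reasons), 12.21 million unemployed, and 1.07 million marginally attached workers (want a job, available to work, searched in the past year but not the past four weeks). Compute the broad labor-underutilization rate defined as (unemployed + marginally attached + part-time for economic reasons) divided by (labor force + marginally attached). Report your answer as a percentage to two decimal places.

Labor force = 134.98 + 12.21 = 147.19 million.
Numerator = 12.21 + 1.07 + 6.08 = 19.36 million.
Denominator = 147.19 + 1.07 = 148.26 million.
Broad rate = 19.36 / 148.26 = 13.06%.

Broad underutilization rate ≈ 13.06%.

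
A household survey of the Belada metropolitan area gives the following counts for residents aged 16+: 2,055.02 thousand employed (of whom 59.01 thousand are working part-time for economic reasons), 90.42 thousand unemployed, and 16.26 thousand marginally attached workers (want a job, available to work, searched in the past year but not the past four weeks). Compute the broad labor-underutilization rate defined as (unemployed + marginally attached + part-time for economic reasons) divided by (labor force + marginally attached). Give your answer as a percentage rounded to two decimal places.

Labor force = 2,055.02 + 90.42 = 2,145.44 thousand.
Numerator = 90.42 + 16.26 + 59.01 = 165.69 thousand.
Denominator = 2,145.44 + 16.26 = 2,161.70 thousand.
Broad rate = 165.69 / 2,161.70 = 7.66%.

Broad underutilization rate ≈ 7.66%.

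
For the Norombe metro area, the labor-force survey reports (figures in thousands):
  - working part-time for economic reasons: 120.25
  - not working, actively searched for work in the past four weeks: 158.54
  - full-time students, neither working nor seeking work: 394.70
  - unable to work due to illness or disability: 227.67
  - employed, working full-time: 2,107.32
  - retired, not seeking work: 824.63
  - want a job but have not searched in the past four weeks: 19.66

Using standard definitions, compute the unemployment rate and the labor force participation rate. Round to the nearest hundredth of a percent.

Employed = 120.25 + 2,107.32 = 2,227.57 thousand (anyone who worked, including part-time for economic reasons, counts as employed).
Unemployed = 158.54 thousand.
Labor force = 2,227.57 + 158.54 = 2,386.11 thousand.
Not in labor force = 394.70 + 227.67 + 824.63 + 19.66 = 1,466.66 thousand (those not working and not actively searching are outside the labor force — including those who want a job but have given up searching).
Civilian working-age population = 2,386.11 + 1,466.66 = 3,852.77 thousand.
Unemployment rate = 158.54 / 2,386.11 = 6.64%.
Labor force participation rate = 2,386.11 / 3,852.77 = 61.93%.

Unemployment rate ≈ 6.64%; labor force participation rate ≈ 61.93%.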